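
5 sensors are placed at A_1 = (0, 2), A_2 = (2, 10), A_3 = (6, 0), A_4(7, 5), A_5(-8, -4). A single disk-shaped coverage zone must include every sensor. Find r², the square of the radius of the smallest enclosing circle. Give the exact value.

A smallest enclosing disk is always determined by at most three of the input points on its boundary.
The minimum enclosing circle is determined by three boundary points: A_2, A_4, A_5.
Their circumcentre is (-1.25, 1.75) with r² = 78.625.
The farthest remaining point A_3 is at distance² 55.625 ≤ 78.625.

78.625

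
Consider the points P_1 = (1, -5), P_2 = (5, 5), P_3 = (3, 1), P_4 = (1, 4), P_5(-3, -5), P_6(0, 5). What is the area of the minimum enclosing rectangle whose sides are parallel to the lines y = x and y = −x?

In coordinates u = x + y, v = x − y the rectangle is axis-aligned; the map (x,y)→(u,v) scales areas by 2.
u-values: -4, 10, 4, 5, -8, 5; range = 10 − (-8) = 18.
v-values: 6, 0, 2, -3, 2, -5; range = 6 − (-5) = 11.
Area = (18 × 11) / 2 = 99.

99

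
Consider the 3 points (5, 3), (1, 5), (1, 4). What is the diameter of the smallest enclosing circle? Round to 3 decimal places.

4.472

Call the three points A, B, C in the order given.
Side lengths²: AB² = 20, AC² = 17, BC² = 1.
Since AB² = 20 ≥ 17 + 1 = 18, the angle opposite AB is not acute, so the smallest enclosing circle has AB as diameter.
Centre = midpoint of AB = (3, 4), r² = 20/4 = 5.
Diameter = 2r = 2√5 ≈ 4.472.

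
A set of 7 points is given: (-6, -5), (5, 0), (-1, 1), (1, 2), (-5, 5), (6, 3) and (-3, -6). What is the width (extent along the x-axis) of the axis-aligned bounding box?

max x = 6, min x = -6, so width = 12.

12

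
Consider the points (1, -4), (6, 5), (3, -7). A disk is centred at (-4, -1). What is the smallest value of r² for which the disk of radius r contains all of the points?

136

The required radius is the distance from (-4, -1) to the farthest point.
Squared distances: 34, 136, 85.
Maximum is 136, attained at (6, 5).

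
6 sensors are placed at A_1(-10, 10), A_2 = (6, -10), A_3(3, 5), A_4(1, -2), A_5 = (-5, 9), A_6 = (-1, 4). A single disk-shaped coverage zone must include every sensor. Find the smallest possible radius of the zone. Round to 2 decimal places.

The farthest pair is A_1–A_2 with squared distance 656. The circle on this segment as diameter has centre (-2, 0) and r² = 656/4 = 164.
Check A_3: distance² to centre = 50 ≤ 164, so it lies inside.
All remaining points lie in this disk, and no smaller disk contains both endpoints, so this is the minimum enclosing circle.
r = √164 ≈ 12.81.

12.81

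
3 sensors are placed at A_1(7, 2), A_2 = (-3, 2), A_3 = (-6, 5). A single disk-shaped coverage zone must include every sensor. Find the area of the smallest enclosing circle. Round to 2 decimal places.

Side lengths²: A_1A_2² = 100, A_1A_3² = 178, A_2A_3² = 18.
Since A_1A_3² = 178 ≥ 100 + 18 = 118, the angle opposite A_1A_3 is not acute, so the smallest enclosing circle has A_1A_3 as diameter.
Centre = midpoint of A_1A_3 = (0.5, 3.5), r² = 178/4 = 44.5.
Area = π·r² = π·44.5 ≈ 139.80.

139.80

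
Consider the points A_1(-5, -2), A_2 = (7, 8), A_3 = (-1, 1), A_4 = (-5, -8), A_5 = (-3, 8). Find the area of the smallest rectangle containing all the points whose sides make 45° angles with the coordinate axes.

In coordinates u = x + y, v = x − y the rectangle is axis-aligned; the map (x,y)→(u,v) scales areas by 2.
u-values: -7, 15, 0, -13, 5; range = 15 − (-13) = 28.
v-values: -3, -1, -2, 3, -11; range = 3 − (-11) = 14.
Area = (28 × 14) / 2 = 196.

196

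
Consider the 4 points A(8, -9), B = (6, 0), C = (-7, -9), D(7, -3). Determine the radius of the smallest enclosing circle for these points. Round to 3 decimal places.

The minimum enclosing circle of a finite set is fixed by two of the points (as a diameter) or three (as a circumcircle).
The minimum enclosing circle is determined by three boundary points: A, B, C.
Their circumcentre is (0.5, -107/18) with r² = 10625/162.
The farthest remaining point D is at distance² 8249/162 ≤ 10625/162.
r = √(10625/162) ≈ 8.099.

8.099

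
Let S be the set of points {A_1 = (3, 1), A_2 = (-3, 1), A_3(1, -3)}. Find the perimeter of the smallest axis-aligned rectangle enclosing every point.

20

Width = max x − min x = 3 − (-3) = 6.
Height = max y − min y = 1 − (-3) = 4.
Perimeter = 2(6 + 4) = 20.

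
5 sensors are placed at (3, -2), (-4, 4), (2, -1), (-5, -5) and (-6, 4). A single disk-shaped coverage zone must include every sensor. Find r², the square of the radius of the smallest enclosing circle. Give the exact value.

The minimum enclosing circle is determined by three boundary points: (3, -2), (-5, -5), (-6, 4).
Their circumcentre is (-2.26, -0.14) with r² = 31.1272.
The farthest remaining point (-4, 4) is at distance² 20.1672 ≤ 31.1272.

31.1272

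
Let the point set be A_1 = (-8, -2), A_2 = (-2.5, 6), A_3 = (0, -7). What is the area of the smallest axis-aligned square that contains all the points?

The bounding box has width 8 and height 13.
An axis-aligned square enclosing the set must have side ≥ max(width, height).
So the minimum side is max(8, 13) = 13.
Area = 13² = 169.

169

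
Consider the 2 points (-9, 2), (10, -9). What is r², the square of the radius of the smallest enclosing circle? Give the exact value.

120.5

The smallest circle enclosing two points has them as diameter endpoints.
Centre = midpoint = (0.5, -3.5); r² = |(-9, 2)−(10, -9)|²/4 = 482/4 = 120.5.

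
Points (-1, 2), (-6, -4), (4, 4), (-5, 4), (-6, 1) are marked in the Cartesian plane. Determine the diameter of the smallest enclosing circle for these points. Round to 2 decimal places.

12.81

The farthest pair is (-6, -4)–(4, 4) with squared distance 164. The circle on this segment as diameter has centre (-1, 0) and r² = 164/4 = 41.
Check (-1, 2): distance² to centre = 4 ≤ 41, so it lies inside.
All remaining points lie in this disk, and no smaller disk contains both endpoints, so this is the minimum enclosing circle.
Diameter = 2r = 2√41 ≈ 12.81.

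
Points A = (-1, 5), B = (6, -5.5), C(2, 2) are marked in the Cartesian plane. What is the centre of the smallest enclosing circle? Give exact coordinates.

Side lengths²: AB² = 159.25, AC² = 18, BC² = 72.25.
Since AB² = 159.25 ≥ 72.25 + 18 = 90.25, the angle opposite AB is not acute, so the smallest enclosing circle has AB as diameter.
Centre = midpoint of AB = (2.5, -0.25), r² = 159.25/4 = 39.8125.
Centre = (2.5, -0.25).

(2.5, -0.25)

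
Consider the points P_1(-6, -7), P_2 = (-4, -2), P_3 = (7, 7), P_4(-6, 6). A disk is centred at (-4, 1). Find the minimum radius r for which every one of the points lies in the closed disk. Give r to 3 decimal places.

12.530

The required radius is the distance from (-4, 1) to the farthest point.
Squared distances: 68, 9, 157, 29.
Maximum is 157, attained at P_3.
r = √157 ≈ 12.530.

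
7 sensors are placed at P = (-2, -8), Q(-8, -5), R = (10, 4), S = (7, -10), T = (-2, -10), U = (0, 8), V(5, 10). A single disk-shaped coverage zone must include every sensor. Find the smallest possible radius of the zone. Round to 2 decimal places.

The minimum enclosing circle is determined by three boundary points: Q, S, V.
Their circumcentre is (54/29, -12/29) with r² = 99485/841.
The farthest remaining point T is at distance² 89828/841 ≤ 99485/841.
r = √(99485/841) ≈ 10.88.

10.88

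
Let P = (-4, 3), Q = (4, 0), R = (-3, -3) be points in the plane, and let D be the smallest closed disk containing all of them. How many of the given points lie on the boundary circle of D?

Side lengths²: PQ² = 73, PR² = 37, QR² = 58.
Since PQ² = 73 < 58 + 37 = 95, the triangle is acute, so the smallest enclosing circle is the circumcircle.
Circumcentre = (-11/30, 47/90), r² = 78329/4050.
The points at distance exactly r from the centre are P, Q, R — 3 points.

3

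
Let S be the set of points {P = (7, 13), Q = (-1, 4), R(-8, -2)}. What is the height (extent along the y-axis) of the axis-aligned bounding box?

max y = 13, min y = -2, so height = 15.

15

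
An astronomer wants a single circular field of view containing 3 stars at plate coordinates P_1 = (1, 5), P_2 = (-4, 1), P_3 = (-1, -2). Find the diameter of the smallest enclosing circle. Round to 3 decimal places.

7.325

Side lengths²: P_1P_2² = 41, P_1P_3² = 53, P_2P_3² = 18.
Since P_1P_3² = 53 < 41 + 18 = 59, the triangle is acute, so the smallest enclosing circle is the circumcircle.
Circumcentre = (-7/18, 29/18), r² = 2173/162.
Diameter = 2r = 2√(2173/162) ≈ 7.325.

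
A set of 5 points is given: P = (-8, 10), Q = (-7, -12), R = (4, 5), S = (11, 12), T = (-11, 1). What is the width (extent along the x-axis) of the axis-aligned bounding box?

max x = 11, min x = -11, so width = 22.

22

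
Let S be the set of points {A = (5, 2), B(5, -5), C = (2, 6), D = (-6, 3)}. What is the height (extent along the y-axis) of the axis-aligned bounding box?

11

max y = 6, min y = -5, so height = 11.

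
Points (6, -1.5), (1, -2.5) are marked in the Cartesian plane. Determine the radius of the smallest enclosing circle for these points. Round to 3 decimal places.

The smallest circle enclosing two points has them as diameter endpoints.
Centre = midpoint = (3.5, -2); r² = |(6, -1.5)−(1, -2.5)|²/4 = 26/4 = 6.5.
r = √(6.5) ≈ 2.550.

2.550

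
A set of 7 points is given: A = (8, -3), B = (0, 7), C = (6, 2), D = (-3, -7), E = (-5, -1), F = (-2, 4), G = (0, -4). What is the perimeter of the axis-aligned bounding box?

Width = max x − min x = 8 − (-5) = 13.
Height = max y − min y = 7 − (-7) = 14.
Perimeter = 2(13 + 14) = 54.

54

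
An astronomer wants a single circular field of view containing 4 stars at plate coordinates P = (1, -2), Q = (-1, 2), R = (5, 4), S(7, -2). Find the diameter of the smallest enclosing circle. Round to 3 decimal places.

8.944

A smallest enclosing disk is always determined by at most three of the input points on its boundary.
The farthest pair is Q–S with squared distance 80. The circle on this segment as diameter has centre (3, 0) and r² = 80/4 = 20.
Check P: distance² to centre = 8 ≤ 20, so it lies inside.
All remaining points lie in this disk, and no smaller disk contains both endpoints, so this is the minimum enclosing circle.
Diameter = 2r = 2√20 ≈ 8.944.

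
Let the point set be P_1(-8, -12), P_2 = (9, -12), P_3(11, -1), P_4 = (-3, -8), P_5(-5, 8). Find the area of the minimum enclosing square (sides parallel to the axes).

400

The bounding box has width 19 and height 20.
An axis-aligned square enclosing the set must have side ≥ max(width, height).
So the minimum side is max(19, 20) = 20.
Area = 20² = 400.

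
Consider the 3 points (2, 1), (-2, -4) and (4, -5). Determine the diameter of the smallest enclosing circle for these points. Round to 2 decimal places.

7.25

Call the three points A, B, C in the order given.
Side lengths²: AB² = 41, AC² = 40, BC² = 37.
Since AB² = 41 < 40 + 37 = 77, the triangle is acute, so the smallest enclosing circle is the circumcircle.
Circumcentre = (45/34, -87/34), r² = 7585/578.
Diameter = 2r = 2√(7585/578) ≈ 7.25.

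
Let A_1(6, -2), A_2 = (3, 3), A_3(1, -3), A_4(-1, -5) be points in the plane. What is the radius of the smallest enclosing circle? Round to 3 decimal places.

4.514

By Welzl's lemma the MEC is supported by two points (diametrically opposite) or three points (on a circumcircle).
The minimum enclosing circle is determined by three boundary points: A_1, A_2, A_4.
Their circumcentre is (17/11, -14/11) with r² = 2465/121.
The farthest remaining point A_3 is at distance² 397/121 ≤ 2465/121.
r = √(2465/121) ≈ 4.514.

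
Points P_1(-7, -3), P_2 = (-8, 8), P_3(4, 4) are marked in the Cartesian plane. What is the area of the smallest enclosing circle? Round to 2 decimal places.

Side lengths²: P_1P_2² = 122, P_1P_3² = 170, P_2P_3² = 160.
Since P_1P_3² = 170 < 160 + 122 = 282, the triangle is acute, so the smallest enclosing circle is the circumcircle.
Circumcentre = (-3.03125, 2.90625), r² = 50.634765625.
Area = π·r² = π·50.634765625 ≈ 159.07.

159.07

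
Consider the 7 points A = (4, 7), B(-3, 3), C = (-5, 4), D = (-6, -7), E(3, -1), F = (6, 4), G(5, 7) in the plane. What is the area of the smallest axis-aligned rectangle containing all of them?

x ranges over [-6, 6], width 12.
y ranges over [-7, 7], height 14.
Area = 12 × 14 = 168.

168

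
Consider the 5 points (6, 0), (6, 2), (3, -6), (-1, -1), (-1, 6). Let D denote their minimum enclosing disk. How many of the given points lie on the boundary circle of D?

By Welzl's lemma the MEC is supported by two points (diametrically opposite) or three points (on a circumcircle).
The farthest pair is (3, -6)–(-1, 6) with squared distance 160. The circle on this segment as diameter has centre (1, 0) and r² = 160/4 = 40.
Check (6, 0): distance² to centre = 25 ≤ 40, so it lies inside.
All remaining points lie in this disk, and no smaller disk contains both endpoints, so this is the minimum enclosing circle.
The points at distance exactly r from the centre are (3, -6), (-1, 6) — 2 points.

2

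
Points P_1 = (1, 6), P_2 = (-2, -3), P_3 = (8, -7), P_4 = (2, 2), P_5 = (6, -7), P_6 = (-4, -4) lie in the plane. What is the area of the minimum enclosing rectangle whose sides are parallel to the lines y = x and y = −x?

150

In coordinates u = x + y, v = x − y the rectangle is axis-aligned; the map (x,y)→(u,v) scales areas by 2.
u-values: 7, -5, 1, 4, -1, -8; range = 7 − (-8) = 15.
v-values: -5, 1, 15, 0, 13, 0; range = 15 − (-5) = 20.
Area = (15 × 20) / 2 = 150.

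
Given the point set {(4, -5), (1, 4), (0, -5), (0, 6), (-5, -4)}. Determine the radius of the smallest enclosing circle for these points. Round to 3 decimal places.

The minimum enclosing circle is determined by three boundary points: (4, -5), (0, 6), (-5, -4).
Their circumcentre is (-1/38, -9/38) with r² = 28085/722.
The farthest remaining point (0, -5) is at distance² 16381/722 ≤ 28085/722.
r = √(28085/722) ≈ 6.237.

6.237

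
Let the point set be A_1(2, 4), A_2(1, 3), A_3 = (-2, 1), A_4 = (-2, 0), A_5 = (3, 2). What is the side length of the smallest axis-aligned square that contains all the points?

5

The bounding box has width 5 and height 4.
An axis-aligned square enclosing the set must have side ≥ max(width, height).
So the minimum side is max(5, 4) = 5.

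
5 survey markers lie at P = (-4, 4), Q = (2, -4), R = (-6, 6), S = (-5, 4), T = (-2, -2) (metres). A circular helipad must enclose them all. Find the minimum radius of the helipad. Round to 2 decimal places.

6.40

A smallest enclosing disk is always determined by at most three of the input points on its boundary.
The farthest pair is Q–R with squared distance 164. The circle on this segment as diameter has centre (-2, 1) and r² = 164/4 = 41.
Check P: distance² to centre = 13 ≤ 41, so it lies inside.
All remaining points lie in this disk, and no smaller disk contains both endpoints, so this is the minimum enclosing circle.
r = √41 ≈ 6.40.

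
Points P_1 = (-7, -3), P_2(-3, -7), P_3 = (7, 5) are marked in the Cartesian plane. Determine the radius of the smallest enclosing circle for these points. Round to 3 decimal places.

8.096

Side lengths²: P_1P_2² = 32, P_1P_3² = 260, P_2P_3² = 244.
Since P_1P_3² = 260 < 244 + 32 = 276, the triangle is acute, so the smallest enclosing circle is the circumcircle.
Circumcentre = (4/11, 4/11), r² = 7930/121.
r = √(7930/121) ≈ 8.096.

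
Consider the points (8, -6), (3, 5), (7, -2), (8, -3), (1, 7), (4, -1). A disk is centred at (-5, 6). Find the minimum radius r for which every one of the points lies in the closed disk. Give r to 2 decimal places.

17.69

The required radius is the distance from (-5, 6) to the farthest point.
Squared distances: 313, 65, 208, 250, 37, 130.
Maximum is 313, attained at (8, -6).
r = √313 ≈ 17.69.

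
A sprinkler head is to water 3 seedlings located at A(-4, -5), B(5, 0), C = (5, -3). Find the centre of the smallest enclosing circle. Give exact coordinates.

Side lengths²: AB² = 106, AC² = 85, BC² = 9.
Since AB² = 106 ≥ 85 + 9 = 94, the angle opposite AB is not acute, so the smallest enclosing circle has AB as diameter.
Centre = midpoint of AB = (0.5, -2.5), r² = 106/4 = 26.5.
Centre = (0.5, -2.5).

(0.5, -2.5)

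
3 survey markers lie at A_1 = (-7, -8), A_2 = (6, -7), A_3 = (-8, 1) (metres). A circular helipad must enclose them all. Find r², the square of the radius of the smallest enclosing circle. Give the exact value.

Side lengths²: A_1A_2² = 170, A_1A_3² = 82, A_2A_3² = 260.
Since A_2A_3² = 260 ≥ 170 + 82 = 252, the angle opposite A_2A_3 is not acute, so the smallest enclosing circle has A_2A_3 as diameter.
Centre = midpoint of A_2A_3 = (-1, -3), r² = 260/4 = 65.

65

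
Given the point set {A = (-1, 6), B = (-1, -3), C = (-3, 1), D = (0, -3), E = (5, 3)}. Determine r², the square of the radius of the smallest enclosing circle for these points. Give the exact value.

22.5

A smallest enclosing disk is always determined by at most three of the input points on its boundary.
The minimum enclosing circle is determined by three boundary points: A, B, E.
Their circumcentre is (0.5, 1.5) with r² = 22.5.
The farthest remaining point D is at distance² 20.5 ≤ 22.5.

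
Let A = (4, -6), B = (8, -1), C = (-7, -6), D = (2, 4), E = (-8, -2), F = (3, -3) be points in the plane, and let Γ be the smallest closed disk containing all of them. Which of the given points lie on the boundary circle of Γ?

The minimum enclosing circle of a finite set is fixed by two of the points (as a diameter) or three (as a circumcircle).
The minimum enclosing circle is determined by three boundary points: B, C, E.
Their circumcentre is (1/26, -55/26) with r² = 21845/338.
The farthest remaining point D is at distance² 13941/338 ≤ 21845/338.
The points at distance exactly r from the centre are B, C, E — 3 points.

B, C, E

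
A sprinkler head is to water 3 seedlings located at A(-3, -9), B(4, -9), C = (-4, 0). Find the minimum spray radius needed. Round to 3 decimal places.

Side lengths²: AB² = 49, AC² = 82, BC² = 145.
Since BC² = 145 ≥ 82 + 49 = 131, the angle opposite BC is not acute, so the smallest enclosing circle has BC as diameter.
Centre = midpoint of BC = (0, -4.5), r² = 145/4 = 36.25.
r = √(36.25) ≈ 6.021.

6.021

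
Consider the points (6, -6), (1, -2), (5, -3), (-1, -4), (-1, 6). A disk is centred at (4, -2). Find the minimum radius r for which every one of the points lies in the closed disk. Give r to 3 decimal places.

9.434

The required radius is the distance from (4, -2) to the farthest point.
Squared distances: 20, 9, 2, 29, 89.
Maximum is 89, attained at (-1, 6).
r = √89 ≈ 9.434.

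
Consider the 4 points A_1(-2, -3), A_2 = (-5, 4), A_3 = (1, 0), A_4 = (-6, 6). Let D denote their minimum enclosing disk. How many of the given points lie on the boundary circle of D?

3

By Welzl's lemma the MEC is supported by two points (diametrically opposite) or three points (on a circumcircle).
The minimum enclosing circle is determined by three boundary points: A_1, A_3, A_4.
Their circumcentre is (-95/26, 43/26) with r² = 8245/338.
The farthest remaining point A_2 is at distance² 2473/338 ≤ 8245/338.
The points at distance exactly r from the centre are A_1, A_3, A_4 — 3 points.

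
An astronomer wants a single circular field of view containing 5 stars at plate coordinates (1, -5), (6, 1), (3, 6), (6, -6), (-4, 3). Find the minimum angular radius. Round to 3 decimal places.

6.814

The minimum enclosing circle is determined by three boundary points: (3, 6), (6, -6), (-4, 3).
Their circumcentre is (107/62, -43/62) with r² = 89233/1922.
The farthest remaining point (6, 1) is at distance² 40625/1922 ≤ 89233/1922.
r = √(89233/1922) ≈ 6.814.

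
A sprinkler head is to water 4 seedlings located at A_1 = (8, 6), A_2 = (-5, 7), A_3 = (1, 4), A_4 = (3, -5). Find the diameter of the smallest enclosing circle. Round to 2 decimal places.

The minimum enclosing circle is determined by three boundary points: A_1, A_2, A_4.
Their circumcentre is (44/37, 91/37) with r² = 80665/1369.
The farthest remaining point A_3 is at distance² 3298/1369 ≤ 80665/1369.
Diameter = 2r = 2√(80665/1369) ≈ 15.35.

15.35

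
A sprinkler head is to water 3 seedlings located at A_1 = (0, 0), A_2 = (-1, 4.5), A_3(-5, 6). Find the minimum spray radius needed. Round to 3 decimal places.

3.905

Side lengths²: A_1A_2² = 21.25, A_1A_3² = 61, A_2A_3² = 18.25.
Since A_1A_3² = 61 ≥ 21.25 + 18.25 = 39.5, the angle opposite A_1A_3 is not acute, so the smallest enclosing circle has A_1A_3 as diameter.
Centre = midpoint of A_1A_3 = (-2.5, 3), r² = 61/4 = 15.25.
r = √(15.25) ≈ 3.905.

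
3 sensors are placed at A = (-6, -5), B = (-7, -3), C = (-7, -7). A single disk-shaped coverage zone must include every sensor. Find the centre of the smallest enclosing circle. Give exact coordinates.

Side lengths²: AB² = 5, AC² = 5, BC² = 16.
Since BC² = 16 ≥ 5 + 5 = 10, the angle opposite BC is not acute, so the smallest enclosing circle has BC as diameter.
Centre = midpoint of BC = (-7, -5), r² = 16/4 = 4.
Centre = (-7, -5).

(-7, -5)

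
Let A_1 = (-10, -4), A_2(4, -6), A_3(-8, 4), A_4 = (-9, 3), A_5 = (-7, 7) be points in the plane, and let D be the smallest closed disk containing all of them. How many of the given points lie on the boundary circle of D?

3

By Welzl's lemma the MEC is supported by two points (diametrically opposite) or three points (on a circumcircle).
The minimum enclosing circle is determined by three boundary points: A_1, A_2, A_5.
Their circumcentre is (-2.3125, -0.1875) with r² = 73.6328125.
The farthest remaining point A_4 is at distance² 54.8828125 ≤ 73.6328125.
The points at distance exactly r from the centre are A_1, A_2, A_5 — 3 points.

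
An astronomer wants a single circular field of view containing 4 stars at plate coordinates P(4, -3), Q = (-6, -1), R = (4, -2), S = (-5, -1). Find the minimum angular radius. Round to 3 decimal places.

The farthest pair is P–Q with squared distance 104. The circle on this segment as diameter has centre (-1, -2) and r² = 104/4 = 26.
Check R: distance² to centre = 25 ≤ 26, so it lies inside.
All remaining points lie in this disk, and no smaller disk contains both endpoints, so this is the minimum enclosing circle.
r = √26 ≈ 5.099.

5.099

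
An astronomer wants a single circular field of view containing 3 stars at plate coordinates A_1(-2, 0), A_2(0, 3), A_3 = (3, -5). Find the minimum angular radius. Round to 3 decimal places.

Side lengths²: A_1A_2² = 13, A_1A_3² = 50, A_2A_3² = 73.
Since A_2A_3² = 73 ≥ 50 + 13 = 63, the angle opposite A_2A_3 is not acute, so the smallest enclosing circle has A_2A_3 as diameter.
Centre = midpoint of A_2A_3 = (1.5, -1), r² = 73/4 = 18.25.
r = √(18.25) ≈ 4.272.

4.272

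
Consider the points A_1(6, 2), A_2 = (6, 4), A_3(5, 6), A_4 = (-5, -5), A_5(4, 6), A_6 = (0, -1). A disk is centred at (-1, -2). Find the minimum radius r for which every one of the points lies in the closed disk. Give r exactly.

The required radius is the distance from (-1, -2) to the farthest point.
Squared distances: 65, 85, 100, 25, 89, 2.
Maximum is 100, attained at A_3.
r = √100 = 10.

10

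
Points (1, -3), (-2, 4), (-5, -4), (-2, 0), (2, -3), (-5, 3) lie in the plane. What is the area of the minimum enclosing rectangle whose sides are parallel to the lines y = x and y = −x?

71.5

In coordinates u = x + y, v = x − y the rectangle is axis-aligned; the map (x,y)→(u,v) scales areas by 2.
u-values: -2, 2, -9, -2, -1, -2; range = 2 − (-9) = 11.
v-values: 4, -6, -1, -2, 5, -8; range = 5 − (-8) = 13.
Area = (11 × 13) / 2 = 71.5.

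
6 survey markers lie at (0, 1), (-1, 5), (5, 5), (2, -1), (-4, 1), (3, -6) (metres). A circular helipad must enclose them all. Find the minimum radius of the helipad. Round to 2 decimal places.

5.99

A smallest enclosing disk is always determined by at most three of the input points on its boundary.
The minimum enclosing circle is determined by three boundary points: (5, 5), (-4, 1), (3, -6).
Their circumcentre is (49/26, -3/26) with r² = 12125/338.
The farthest remaining point (-1, 5) is at distance² 11657/338 ≤ 12125/338.
r = √(12125/338) ≈ 5.99.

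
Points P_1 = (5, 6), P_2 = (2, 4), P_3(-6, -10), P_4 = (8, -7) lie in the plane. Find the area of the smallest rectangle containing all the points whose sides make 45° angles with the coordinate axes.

In coordinates u = x + y, v = x − y the rectangle is axis-aligned; the map (x,y)→(u,v) scales areas by 2.
u-values: 11, 6, -16, 1; range = 11 − (-16) = 27.
v-values: -1, -2, 4, 15; range = 15 − (-2) = 17.
Area = (27 × 17) / 2 = 229.5.

229.5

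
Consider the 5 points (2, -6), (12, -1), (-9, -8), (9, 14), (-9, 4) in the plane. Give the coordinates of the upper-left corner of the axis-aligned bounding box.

(-9, 14)

x-range [-9, 12], y-range [-8, 14].
The upper-left corner is (-9, 14).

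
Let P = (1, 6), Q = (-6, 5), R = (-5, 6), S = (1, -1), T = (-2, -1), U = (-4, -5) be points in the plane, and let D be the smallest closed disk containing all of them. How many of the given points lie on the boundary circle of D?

3

The minimum enclosing circle of a finite set is fixed by two of the points (as a diameter) or three (as a circumcircle).
The minimum enclosing circle is determined by three boundary points: P, R, U.
Their circumcentre is (-2, 8/11) with r² = 4453/121.
The farthest remaining point Q is at distance² 4145/121 ≤ 4453/121.
The points at distance exactly r from the centre are P, R, U — 3 points.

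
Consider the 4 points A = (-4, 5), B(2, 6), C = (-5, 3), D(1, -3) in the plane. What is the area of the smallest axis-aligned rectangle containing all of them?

x ranges over [-5, 2], width 7.
y ranges over [-3, 6], height 9.
Area = 7 × 9 = 63.

63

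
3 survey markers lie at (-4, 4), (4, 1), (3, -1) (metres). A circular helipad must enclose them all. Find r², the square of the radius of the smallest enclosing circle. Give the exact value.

13505/722

Call the three points A, B, C in the order given.
Side lengths²: AB² = 73, AC² = 74, BC² = 5.
Since AC² = 74 < 73 + 5 = 78, the triangle is acute, so the smallest enclosing circle is the circumcircle.
Circumcentre = (-9/38, 71/38), r² = 13505/722.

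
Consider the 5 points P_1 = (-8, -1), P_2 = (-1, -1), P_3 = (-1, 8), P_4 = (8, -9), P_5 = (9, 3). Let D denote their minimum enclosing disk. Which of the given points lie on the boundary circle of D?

The minimum enclosing circle is determined by three boundary points: P_1, P_3, P_4.
Their circumcentre is (1.8, -1.4) with r² = 96.2.
The farthest remaining point P_5 is at distance² 71.2 ≤ 96.2.
The points at distance exactly r from the centre are P_1, P_3, P_4 — 3 points.

P_1, P_3, P_4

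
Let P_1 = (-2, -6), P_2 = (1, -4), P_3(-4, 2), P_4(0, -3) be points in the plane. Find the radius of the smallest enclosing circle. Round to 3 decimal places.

4.147

A smallest enclosing disk is always determined by at most three of the input points on its boundary.
The minimum enclosing circle is determined by three boundary points: P_1, P_2, P_3.
Their circumcentre is (-18/7, -53/28) with r² = 13481/784.
The farthest remaining point P_4 is at distance² 6145/784 ≤ 13481/784.
r = √(13481/784) ≈ 4.147.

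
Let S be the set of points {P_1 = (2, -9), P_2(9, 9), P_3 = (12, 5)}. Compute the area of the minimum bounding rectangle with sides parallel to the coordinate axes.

180

x ranges over [2, 12], width 10.
y ranges over [-9, 9], height 18.
Area = 10 × 18 = 180.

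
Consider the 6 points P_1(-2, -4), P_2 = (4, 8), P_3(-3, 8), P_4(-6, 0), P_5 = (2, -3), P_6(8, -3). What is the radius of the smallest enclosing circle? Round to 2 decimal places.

7.86

A smallest enclosing disk is always determined by at most three of the input points on its boundary.
The minimum enclosing circle is determined by three boundary points: P_3, P_4, P_6.
Their circumcentre is (37/22, 37/22) with r² = 14965/242.
The farthest remaining point P_1 is at distance² 11093/242 ≤ 14965/242.
r = √(14965/242) ≈ 7.86.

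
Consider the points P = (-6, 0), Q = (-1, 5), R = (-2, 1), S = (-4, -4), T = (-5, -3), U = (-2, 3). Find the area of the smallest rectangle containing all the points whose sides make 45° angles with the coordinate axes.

In coordinates u = x + y, v = x − y the rectangle is axis-aligned; the map (x,y)→(u,v) scales areas by 2.
u-values: -6, 4, -1, -8, -8, 1; range = 4 − (-8) = 12.
v-values: -6, -6, -3, 0, -2, -5; range = 0 − (-6) = 6.
Area = (12 × 6) / 2 = 36.

36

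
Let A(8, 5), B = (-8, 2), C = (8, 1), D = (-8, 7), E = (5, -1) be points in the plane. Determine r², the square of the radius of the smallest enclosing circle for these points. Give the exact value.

73

The farthest pair is C–D with squared distance 292. The circle on this segment as diameter has centre (0, 4) and r² = 292/4 = 73.
Check A: distance² to centre = 65 ≤ 73, so it lies inside.
All remaining points lie in this disk, and no smaller disk contains both endpoints, so this is the minimum enclosing circle.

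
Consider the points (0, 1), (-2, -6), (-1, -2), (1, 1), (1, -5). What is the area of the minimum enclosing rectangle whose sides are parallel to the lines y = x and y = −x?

In coordinates u = x + y, v = x − y the rectangle is axis-aligned; the map (x,y)→(u,v) scales areas by 2.
u-values: 1, -8, -3, 2, -4; range = 2 − (-8) = 10.
v-values: -1, 4, 1, 0, 6; range = 6 − (-1) = 7.
Area = (10 × 7) / 2 = 35.

35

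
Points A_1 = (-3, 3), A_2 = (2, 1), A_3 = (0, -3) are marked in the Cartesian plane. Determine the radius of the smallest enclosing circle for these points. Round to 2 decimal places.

Side lengths²: A_1A_2² = 29, A_1A_3² = 45, A_2A_3² = 20.
Since A_1A_3² = 45 < 29 + 20 = 49, the triangle is acute, so the smallest enclosing circle is the circumcircle.
Circumcentre = (-1.25, 0.125), r² = 11.328125.
r = √(11.328125) ≈ 3.37.

3.37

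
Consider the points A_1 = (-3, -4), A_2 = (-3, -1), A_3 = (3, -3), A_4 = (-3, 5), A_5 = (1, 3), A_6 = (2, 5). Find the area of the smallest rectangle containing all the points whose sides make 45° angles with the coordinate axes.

In coordinates u = x + y, v = x − y the rectangle is axis-aligned; the map (x,y)→(u,v) scales areas by 2.
u-values: -7, -4, 0, 2, 4, 7; range = 7 − (-7) = 14.
v-values: 1, -2, 6, -8, -2, -3; range = 6 − (-8) = 14.
Area = (14 × 14) / 2 = 98.

98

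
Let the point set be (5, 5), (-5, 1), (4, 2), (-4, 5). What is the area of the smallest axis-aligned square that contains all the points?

100

The bounding box has width 10 and height 4.
An axis-aligned square enclosing the set must have side ≥ max(width, height).
So the minimum side is max(10, 4) = 10.
Area = 10² = 100.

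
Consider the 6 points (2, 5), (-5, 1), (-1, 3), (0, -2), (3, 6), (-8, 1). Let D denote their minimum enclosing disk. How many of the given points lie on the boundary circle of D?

3

The farthest pair is (3, 6)–(-8, 1) with squared distance 146. The circle on this segment as diameter has centre (-2.5, 3.5) and r² = 146/4 = 36.5.
Check (2, 5): distance² to centre = 22.5 ≤ 36.5, so it lies inside.
All remaining points lie in this disk, and no smaller disk contains both endpoints, so this is the minimum enclosing circle.
The points at distance exactly r from the centre are (0, -2), (3, 6), (-8, 1) — 3 points.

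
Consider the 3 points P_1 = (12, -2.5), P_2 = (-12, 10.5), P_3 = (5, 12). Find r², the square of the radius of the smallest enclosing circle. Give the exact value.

Side lengths²: P_1P_2² = 745, P_1P_3² = 259.25, P_2P_3² = 291.25.
Since P_1P_2² = 745 ≥ 291.25 + 259.25 = 550.5, the angle opposite P_1P_2 is not acute, so the smallest enclosing circle has P_1P_2 as diameter.
Centre = midpoint of P_1P_2 = (0, 4), r² = 745/4 = 186.25.

186.25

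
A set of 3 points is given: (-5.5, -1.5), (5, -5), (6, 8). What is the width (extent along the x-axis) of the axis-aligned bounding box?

max x = 6, min x = -5.5, so width = 11.5.

11.5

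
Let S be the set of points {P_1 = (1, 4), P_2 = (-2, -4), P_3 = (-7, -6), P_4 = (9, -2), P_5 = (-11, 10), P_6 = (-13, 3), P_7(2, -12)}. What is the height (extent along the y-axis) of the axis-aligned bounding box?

22

max y = 10, min y = -12, so height = 22.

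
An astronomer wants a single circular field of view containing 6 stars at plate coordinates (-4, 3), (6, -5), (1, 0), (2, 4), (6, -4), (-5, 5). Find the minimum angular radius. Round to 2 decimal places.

By Welzl's lemma the MEC is supported by two points (diametrically opposite) or three points (on a circumcircle).
The farthest pair is (6, -5)–(-5, 5) with squared distance 221. The circle on this segment as diameter has centre (0.5, 0) and r² = 221/4 = 55.25.
Check (-4, 3): distance² to centre = 29.25 ≤ 55.25, so it lies inside.
All remaining points lie in this disk, and no smaller disk contains both endpoints, so this is the minimum enclosing circle.
r = √(55.25) ≈ 7.43.

7.43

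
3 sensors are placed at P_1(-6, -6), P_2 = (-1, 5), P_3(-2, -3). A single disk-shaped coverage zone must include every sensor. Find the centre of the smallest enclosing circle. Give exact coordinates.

(-3.5, -0.5)

Side lengths²: P_1P_2² = 146, P_1P_3² = 25, P_2P_3² = 65.
Since P_1P_2² = 146 ≥ 65 + 25 = 90, the angle opposite P_1P_2 is not acute, so the smallest enclosing circle has P_1P_2 as diameter.
Centre = midpoint of P_1P_2 = (-3.5, -0.5), r² = 146/4 = 36.5.
Centre = (-3.5, -0.5).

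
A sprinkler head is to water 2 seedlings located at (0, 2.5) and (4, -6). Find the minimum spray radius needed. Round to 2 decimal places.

The smallest circle enclosing two points has them as diameter endpoints.
Centre = midpoint = (2, -1.75); r² = |(0, 2.5)−(4, -6)|²/4 = 88.25/4 = 22.0625.
r = √(22.0625) ≈ 4.70.

4.70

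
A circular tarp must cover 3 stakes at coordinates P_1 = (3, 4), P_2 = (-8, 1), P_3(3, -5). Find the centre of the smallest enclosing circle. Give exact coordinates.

(-37/22, -0.5)

Side lengths²: P_1P_2² = 130, P_1P_3² = 81, P_2P_3² = 157.
Since P_2P_3² = 157 < 130 + 81 = 211, the triangle is acute, so the smallest enclosing circle is the circumcircle.
Circumcentre = (-37/22, -0.5), r² = 10205/242.
Centre = (-37/22, -0.5).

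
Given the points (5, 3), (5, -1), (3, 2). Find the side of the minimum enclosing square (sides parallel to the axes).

4

The bounding box has width 2 and height 4.
An axis-aligned square enclosing the set must have side ≥ max(width, height).
So the minimum side is max(2, 4) = 4.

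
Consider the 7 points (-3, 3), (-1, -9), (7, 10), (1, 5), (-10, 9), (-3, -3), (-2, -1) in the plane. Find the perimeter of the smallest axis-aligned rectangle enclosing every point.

Width = max x − min x = 7 − (-10) = 17.
Height = max y − min y = 10 − (-9) = 19.
Perimeter = 2(17 + 19) = 72.

72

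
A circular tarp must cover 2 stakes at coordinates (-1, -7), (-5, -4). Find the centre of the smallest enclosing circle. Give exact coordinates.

(-3, -5.5)

The smallest circle enclosing two points has them as diameter endpoints.
Centre = midpoint = (-3, -5.5); r² = |(-1, -7)−(-5, -4)|²/4 = 25/4 = 6.25.
Centre = (-3, -5.5).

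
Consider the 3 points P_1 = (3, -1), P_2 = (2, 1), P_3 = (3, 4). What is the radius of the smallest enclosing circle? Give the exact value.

Side lengths²: P_1P_2² = 5, P_1P_3² = 25, P_2P_3² = 10.
Since P_1P_3² = 25 ≥ 10 + 5 = 15, the angle opposite P_1P_3 is not acute, so the smallest enclosing circle has P_1P_3 as diameter.
Centre = midpoint of P_1P_3 = (3, 1.5), r² = 25/4 = 6.25.
r = √(6.25) = 2.5.

2.5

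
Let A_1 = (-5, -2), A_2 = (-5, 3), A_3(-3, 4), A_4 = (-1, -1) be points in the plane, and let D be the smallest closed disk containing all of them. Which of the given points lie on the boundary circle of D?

The minimum enclosing circle of a finite set is fixed by two of the points (as a diameter) or three (as a circumcircle).
The minimum enclosing circle is determined by three boundary points: A_1, A_3, A_4.
Their circumcentre is (-79/22, 19/22) with r² = 2465/242.
The farthest remaining point A_2 is at distance² 1585/242 ≤ 2465/242.
The points at distance exactly r from the centre are A_1, A_3, A_4 — 3 points.

A_1, A_3, A_4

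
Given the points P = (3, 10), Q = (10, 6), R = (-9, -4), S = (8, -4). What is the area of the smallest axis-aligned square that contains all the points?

361

The bounding box has width 19 and height 14.
An axis-aligned square enclosing the set must have side ≥ max(width, height).
So the minimum side is max(19, 14) = 19.
Area = 19² = 361.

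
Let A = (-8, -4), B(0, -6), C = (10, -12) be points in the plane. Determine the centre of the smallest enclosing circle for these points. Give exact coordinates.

Side lengths²: AB² = 68, AC² = 388, BC² = 136.
Since AC² = 388 ≥ 136 + 68 = 204, the angle opposite AC is not acute, so the smallest enclosing circle has AC as diameter.
Centre = midpoint of AC = (1, -8), r² = 388/4 = 97.
Centre = (1, -8).

(1, -8)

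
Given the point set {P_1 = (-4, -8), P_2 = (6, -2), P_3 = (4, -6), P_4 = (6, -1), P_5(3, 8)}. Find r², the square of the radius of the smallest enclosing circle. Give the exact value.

76.25

By Welzl's lemma the MEC is supported by two points (diametrically opposite) or three points (on a circumcircle).
The farthest pair is P_1–P_5 with squared distance 305. The circle on this segment as diameter has centre (-0.5, 0) and r² = 305/4 = 76.25.
Check P_2: distance² to centre = 46.25 ≤ 76.25, so it lies inside.
All remaining points lie in this disk, and no smaller disk contains both endpoints, so this is the minimum enclosing circle.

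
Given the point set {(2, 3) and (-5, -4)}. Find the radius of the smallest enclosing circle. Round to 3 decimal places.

The smallest circle enclosing two points has them as diameter endpoints.
Centre = midpoint = (-1.5, -0.5); r² = |(2, 3)−(-5, -4)|²/4 = 98/4 = 24.5.
r = √(24.5) ≈ 4.950.

4.950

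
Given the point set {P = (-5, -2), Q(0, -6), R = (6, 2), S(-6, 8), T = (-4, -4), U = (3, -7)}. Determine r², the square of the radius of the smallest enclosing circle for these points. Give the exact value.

By Welzl's lemma the MEC is supported by two points (diametrically opposite) or three points (on a circumcircle).
The farthest pair is S–U with squared distance 306. The circle on this segment as diameter has centre (-1.5, 0.5) and r² = 306/4 = 76.5.
Check P: distance² to centre = 18.5 ≤ 76.5, so it lies inside.
All remaining points lie in this disk, and no smaller disk contains both endpoints, so this is the minimum enclosing circle.

76.5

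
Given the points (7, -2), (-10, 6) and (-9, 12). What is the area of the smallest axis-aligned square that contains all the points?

The bounding box has width 17 and height 14.
An axis-aligned square enclosing the set must have side ≥ max(width, height).
So the minimum side is max(17, 14) = 17.
Area = 17² = 289.

289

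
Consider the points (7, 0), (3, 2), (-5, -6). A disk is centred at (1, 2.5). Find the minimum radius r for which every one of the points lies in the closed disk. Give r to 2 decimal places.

10.40

The required radius is the distance from (1, 2.5) to the farthest point.
Squared distances: 42.25, 4.25, 108.25.
Maximum is 108.25, attained at (-5, -6).
r = √(108.25) ≈ 10.40.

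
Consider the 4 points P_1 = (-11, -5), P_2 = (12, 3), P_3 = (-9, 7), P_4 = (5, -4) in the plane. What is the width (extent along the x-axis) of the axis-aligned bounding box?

23

max x = 12, min x = -11, so width = 23.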